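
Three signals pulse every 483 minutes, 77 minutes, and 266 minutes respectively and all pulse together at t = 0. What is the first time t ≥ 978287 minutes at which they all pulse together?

Joint pulses occur at multiples of LCM(483, 77, 266).
483 = 3 × 7 × 23
77 = 7 × 11
266 = 2 × 7 × 19
LCM(483, 77, 266) = 2 × 3 × 7 × 11 × 19 × 23 = 201894.
Smallest multiple of 201894 that is ≥ 978287: ⌈978287/201894⌉ × 201894 = 5 × 201894 = 1009470.

1009470 minutes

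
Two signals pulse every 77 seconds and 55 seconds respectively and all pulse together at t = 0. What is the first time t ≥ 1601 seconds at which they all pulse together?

Joint pulses occur at multiples of LCM(77, 55).
77 = 7 × 11
55 = 5 × 11
LCM(77, 55) = 5 × 7 × 11 = 385.
Smallest multiple of 385 that is ≥ 1601: ⌈1601/385⌉ × 385 = 5 × 385 = 1925.

1925 seconds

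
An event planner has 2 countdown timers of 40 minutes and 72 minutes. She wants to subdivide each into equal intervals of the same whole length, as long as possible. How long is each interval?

The interval must divide each timer length; the longest such is the gcd.
40 = 2^3 × 5
72 = 2^3 × 3^2
gcd(40, 72) = 2^3 = 8.

8 minutes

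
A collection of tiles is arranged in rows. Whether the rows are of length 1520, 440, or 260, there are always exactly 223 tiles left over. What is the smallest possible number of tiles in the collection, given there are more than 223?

N − 223 must be a common multiple of 1520, 440, and 260.
1520 = 2^4 × 5 × 19
440 = 2^3 × 5 × 11
260 = 2^2 × 5 × 13
LCM(1520, 440, 260) = 2^4 × 5 × 11 × 13 × 19 = 217360.
Smallest N > 223 is LCM + 223 = 217360 + 223 = 217583.

217583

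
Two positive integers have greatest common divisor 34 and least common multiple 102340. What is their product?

3479560

For any two positive integers, gcd × lcm = product = 34 × 102340 = 3479560.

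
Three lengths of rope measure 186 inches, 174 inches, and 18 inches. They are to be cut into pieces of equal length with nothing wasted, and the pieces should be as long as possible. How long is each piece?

6 inches

Each piece length must divide every original length, so the longest possible is gcd(186, 174, 18).
186 = 2 × 3 × 31
174 = 2 × 3 × 29
18 = 2 × 3^2
gcd(186, 174, 18) = 2 × 3 = 6.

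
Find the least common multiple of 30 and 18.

30 = 2 × 3 × 5
18 = 2 × 3^2
LCM(30, 18) = 2 × 3^2 × 5 = 90.

90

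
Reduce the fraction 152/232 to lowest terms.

19/29

152 = 2^3 × 19
232 = 2^3 × 29
gcd(152, 232) = 2^3 = 8.
Divide numerator and denominator by 8: 152/232 = 19/29.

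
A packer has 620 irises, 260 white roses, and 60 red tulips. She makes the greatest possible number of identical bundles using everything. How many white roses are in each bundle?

Number of bundles = gcd(620, 260, 60).
620 = 2^2 × 5 × 31
260 = 2^2 × 5 × 13
60 = 2^2 × 3 × 5
gcd(620, 260, 60) = 2^2 × 5 = 20.
white roses per bundle = 260 / 20 = 13.

13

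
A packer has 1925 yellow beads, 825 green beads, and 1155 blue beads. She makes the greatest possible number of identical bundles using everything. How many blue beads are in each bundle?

21

Number of bundles = gcd(1925, 825, 1155).
1925 = 5^2 × 7 × 11
825 = 3 × 5^2 × 11
1155 = 3 × 5 × 7 × 11
gcd(1925, 825, 1155) = 5 × 11 = 55.
blue beads per bundle = 1155 / 55 = 21.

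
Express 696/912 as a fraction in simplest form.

29/38

696 = 2^3 × 3 × 29
912 = 2^4 × 3 × 19
gcd(696, 912) = 2^3 × 3 = 24.
Divide numerator and denominator by 24: 696/912 = 29/38.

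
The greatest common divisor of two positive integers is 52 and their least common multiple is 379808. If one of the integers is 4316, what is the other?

For two integers, gcd × lcm = product, so the other is (52 × 379808) / 4316 = 19750016 / 4316 = 4576.

4576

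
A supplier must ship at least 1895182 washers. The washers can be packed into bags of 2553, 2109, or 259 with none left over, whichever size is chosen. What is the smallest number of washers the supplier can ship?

2037294

The number of washers must be a common multiple of 2553, 2109, and 259, so a multiple of their LCM.
2553 = 3 × 23 × 37
2109 = 3 × 19 × 37
259 = 7 × 37
LCM(2553, 2109, 259) = 3 × 7 × 19 × 23 × 37 = 339549.
Smallest multiple of 339549 that is ≥ 1895182: ⌈1895182/339549⌉ × 339549 = 6 × 339549 = 2037294.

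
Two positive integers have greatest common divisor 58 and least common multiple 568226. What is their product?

For any two positive integers, gcd × lcm = product = 58 × 568226 = 32957108.

32957108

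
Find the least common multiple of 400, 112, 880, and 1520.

585200

400 = 2^4 × 5^2
112 = 2^4 × 7
880 = 2^4 × 5 × 11
1520 = 2^4 × 5 × 19
LCM(400, 112, 880, 1520) = 2^4 × 5^2 × 7 × 11 × 19 = 585200.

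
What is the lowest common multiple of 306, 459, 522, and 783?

26622

306 = 2 × 3^2 × 17
459 = 3^3 × 17
522 = 2 × 3^2 × 29
783 = 3^3 × 29
LCM(306, 459, 522, 783) = 2 × 3^3 × 17 × 29 = 26622.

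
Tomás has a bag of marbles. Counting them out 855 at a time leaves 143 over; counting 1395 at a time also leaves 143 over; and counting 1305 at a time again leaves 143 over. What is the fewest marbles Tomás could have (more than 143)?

768788

N − 143 must be a common multiple of 855, 1395, and 1305.
855 = 3^2 × 5 × 19
1395 = 3^2 × 5 × 31
1305 = 3^2 × 5 × 29
LCM(855, 1395, 1305) = 3^2 × 5 × 19 × 29 × 31 = 768645.
Smallest N > 143 is LCM + 143 = 768645 + 143 = 768788.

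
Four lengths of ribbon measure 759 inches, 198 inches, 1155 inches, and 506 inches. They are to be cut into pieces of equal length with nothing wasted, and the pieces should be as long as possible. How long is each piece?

11 inches

The greatest length dividing all of 759, 198, 1155, and 506 is their gcd.
759 = 3 × 11 × 23
198 = 2 × 3^2 × 11
1155 = 3 × 5 × 7 × 11
506 = 2 × 11 × 23
gcd(759, 198, 1155, 506) = 11.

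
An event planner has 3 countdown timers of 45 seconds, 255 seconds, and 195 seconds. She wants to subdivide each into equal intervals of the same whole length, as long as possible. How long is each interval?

15 seconds

The interval must divide each timer length; the longest such is the gcd.
45 = 3^2 × 5
255 = 3 × 5 × 17
195 = 3 × 5 × 13
gcd(45, 255, 195) = 3 × 5 = 15.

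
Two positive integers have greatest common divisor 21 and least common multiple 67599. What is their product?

For any two positive integers, gcd × lcm = product = 21 × 67599 = 1419579.

1419579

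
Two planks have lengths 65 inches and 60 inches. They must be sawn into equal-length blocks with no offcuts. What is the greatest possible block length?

5 inches

This is the greatest common divisor of 65 and 60.
65 = 5 × 13
60 = 2^2 × 3 × 5
gcd(65, 60) = 5.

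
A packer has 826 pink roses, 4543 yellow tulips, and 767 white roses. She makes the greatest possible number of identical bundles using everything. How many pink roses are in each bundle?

Number of bundles = gcd(826, 4543, 767).
826 = 2 × 7 × 59
4543 = 7 × 11 × 59
767 = 13 × 59
gcd(826, 4543, 767) = 59.
pink roses per bundle = 826 / 59 = 14.

14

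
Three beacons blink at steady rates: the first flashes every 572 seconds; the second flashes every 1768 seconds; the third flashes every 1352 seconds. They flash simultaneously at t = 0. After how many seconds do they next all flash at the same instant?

252824 seconds

The first simultaneous occurrence is after LCM of the individual periods.
572 = 2^2 × 11 × 13
1768 = 2^3 × 13 × 17
1352 = 2^3 × 13^2
LCM(572, 1768, 1352) = 2^3 × 11 × 13^2 × 17 = 252824.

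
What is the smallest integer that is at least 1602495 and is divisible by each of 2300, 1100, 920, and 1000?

The integer must be a common multiple of 2300, 1100, 920, and 1000, so a multiple of their LCM.
2300 = 2^2 × 5^2 × 23
1100 = 2^2 × 5^2 × 11
920 = 2^3 × 5 × 23
1000 = 2^3 × 5^3
LCM(2300, 1100, 920, 1000) = 2^3 × 5^3 × 11 × 23 = 253000.
Smallest multiple of 253000 that is ≥ 1602495: ⌈1602495/253000⌉ × 253000 = 7 × 253000 = 1771000.

1771000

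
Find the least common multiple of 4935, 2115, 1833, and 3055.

4935 = 3 × 5 × 7 × 47
2115 = 3^2 × 5 × 47
1833 = 3 × 13 × 47
3055 = 5 × 13 × 47
LCM(4935, 2115, 1833, 3055) = 3^2 × 5 × 7 × 13 × 47 = 192465.

192465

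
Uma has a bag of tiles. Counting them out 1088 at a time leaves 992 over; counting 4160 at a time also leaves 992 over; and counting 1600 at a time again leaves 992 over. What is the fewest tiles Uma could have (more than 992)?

354592

N − 992 must be a common multiple of 1088, 4160, and 1600.
1088 = 2^6 × 17
4160 = 2^6 × 5 × 13
1600 = 2^6 × 5^2
LCM(1088, 4160, 1600) = 2^6 × 5^2 × 13 × 17 = 353600.
Smallest N > 992 is LCM + 992 = 353600 + 992 = 354592.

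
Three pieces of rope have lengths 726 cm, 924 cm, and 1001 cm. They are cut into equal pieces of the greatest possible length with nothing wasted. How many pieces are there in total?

241

Piece length = gcd(726, 924, 1001).
726 = 2 × 3 × 11^2
924 = 2^2 × 3 × 7 × 11
1001 = 7 × 11 × 13
gcd(726, 924, 1001) = 11.
Total pieces = 726/11 + 924/11 + 1001/11 = 66 + 84 + 91 = 241.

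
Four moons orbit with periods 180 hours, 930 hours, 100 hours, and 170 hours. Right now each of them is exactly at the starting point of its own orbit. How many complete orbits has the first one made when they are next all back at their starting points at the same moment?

All finish a whole number of cycles simultaneously at t = LCM of the periods.
180 = 2^2 × 3^2 × 5
930 = 2 × 3 × 5 × 31
100 = 2^2 × 5^2
170 = 2 × 5 × 17
LCM(180, 930, 100, 170) = 2^2 × 3^2 × 5^2 × 17 × 31 = 474300.
Orbits for period 180: 474300 / 180 = 2635.

2635 orbits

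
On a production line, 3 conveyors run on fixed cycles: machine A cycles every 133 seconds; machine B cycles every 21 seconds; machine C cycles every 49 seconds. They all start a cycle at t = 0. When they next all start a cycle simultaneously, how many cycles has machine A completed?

All finish a whole number of cycles simultaneously at t = LCM of the periods.
133 = 7 × 19
21 = 3 × 7
49 = 7^2
LCM(133, 21, 49) = 3 × 7^2 × 19 = 2793.
Cycles for period 133: 2793 / 133 = 21.

21 cycles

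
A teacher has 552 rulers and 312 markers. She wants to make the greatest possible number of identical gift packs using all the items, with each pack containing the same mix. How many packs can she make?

By the Euclidean algorithm:
552 = 1 × 312 + 240
312 = 1 × 240 + 72
240 = 3 × 72 + 24
72 = 3 × 24 + 0
gcd(552, 312) = 24.

24 packs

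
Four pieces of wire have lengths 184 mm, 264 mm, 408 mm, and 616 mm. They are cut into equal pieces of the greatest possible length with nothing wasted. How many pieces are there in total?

184

Piece length = gcd(184, 264, 408, 616).
184 = 2^3 × 23
264 = 2^3 × 3 × 11
408 = 2^3 × 3 × 17
616 = 2^3 × 7 × 11
gcd(184, 264, 408, 616) = 2^3 = 8.
Total pieces = 184/8 + 264/8 + 408/8 + 616/8 = 23 + 33 + 51 + 77 = 184.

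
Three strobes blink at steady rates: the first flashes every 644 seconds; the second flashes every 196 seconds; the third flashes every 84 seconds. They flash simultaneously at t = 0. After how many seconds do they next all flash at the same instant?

The first simultaneous occurrence is after LCM of the individual periods.
644 = 2^2 × 7 × 23
196 = 2^2 × 7^2
84 = 2^2 × 3 × 7
LCM(644, 196, 84) = 2^2 × 3 × 7^2 × 23 = 13524.

13524 seconds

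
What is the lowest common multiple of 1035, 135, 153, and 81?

158355

1035 = 3^2 × 5 × 23
135 = 3^3 × 5
153 = 3^2 × 17
81 = 3^4
LCM(1035, 135, 153, 81) = 3^4 × 5 × 17 × 23 = 158355.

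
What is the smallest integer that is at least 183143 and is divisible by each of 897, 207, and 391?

228735

The integer must be a common multiple of 897, 207, and 391, so a multiple of their LCM.
897 = 3 × 13 × 23
207 = 3^2 × 23
391 = 17 × 23
LCM(897, 207, 391) = 3^2 × 13 × 17 × 23 = 45747.
Smallest multiple of 45747 that is ≥ 183143: ⌈183143/45747⌉ × 45747 = 5 × 45747 = 228735.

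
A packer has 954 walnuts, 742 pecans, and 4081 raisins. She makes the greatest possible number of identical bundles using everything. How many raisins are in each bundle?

77

Number of bundles = gcd(954, 742, 4081).
954 = 2 × 3^2 × 53
742 = 2 × 7 × 53
4081 = 7 × 11 × 53
gcd(954, 742, 4081) = 53.
raisins per bundle = 4081 / 53 = 77.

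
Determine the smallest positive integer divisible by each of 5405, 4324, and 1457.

670220

5405 = 5 × 23 × 47
4324 = 2^2 × 23 × 47
1457 = 31 × 47
LCM(5405, 4324, 1457) = 2^2 × 5 × 23 × 31 × 47 = 670220.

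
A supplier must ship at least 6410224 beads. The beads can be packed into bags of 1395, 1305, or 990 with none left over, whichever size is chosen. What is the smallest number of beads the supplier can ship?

The number of beads must be a common multiple of 1395, 1305, and 990, so a multiple of their LCM.
1395 = 3^2 × 5 × 31
1305 = 3^2 × 5 × 29
990 = 2 × 3^2 × 5 × 11
LCM(1395, 1305, 990) = 2 × 3^2 × 5 × 11 × 29 × 31 = 890010.
Smallest multiple of 890010 that is ≥ 6410224: ⌈6410224/890010⌉ × 890010 = 8 × 890010 = 7120080.

7120080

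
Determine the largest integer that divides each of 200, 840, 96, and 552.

8

200 = 2^3 × 5^2
840 = 2^3 × 3 × 5 × 7
96 = 2^5 × 3
552 = 2^3 × 3 × 23
gcd(200, 840, 96, 552) = 2^3 = 8.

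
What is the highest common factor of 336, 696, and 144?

336 = 2^4 × 3 × 7
696 = 2^3 × 3 × 29
144 = 2^4 × 3^2
gcd(336, 696, 144) = 2^3 × 3 = 24.

24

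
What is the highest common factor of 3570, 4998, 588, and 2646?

42

3570 = 2 × 3 × 5 × 7 × 17
4998 = 2 × 3 × 7^2 × 17
588 = 2^2 × 3 × 7^2
2646 = 2 × 3^3 × 7^2
gcd(3570, 4998, 588, 2646) = 2 × 3 × 7 = 42.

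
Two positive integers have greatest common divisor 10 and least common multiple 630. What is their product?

6300

For any two positive integers, gcd × lcm = product = 10 × 630 = 6300.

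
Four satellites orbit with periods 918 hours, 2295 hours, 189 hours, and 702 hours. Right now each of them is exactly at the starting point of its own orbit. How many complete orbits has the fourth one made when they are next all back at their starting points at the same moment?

595 orbits

The first common completion time is the LCM of the periods.
918 = 2 × 3^3 × 17
2295 = 3^3 × 5 × 17
189 = 3^3 × 7
702 = 2 × 3^3 × 13
LCM(918, 2295, 189, 702) = 2 × 3^3 × 5 × 7 × 13 × 17 = 417690.
Orbits for period 702: 417690 / 702 = 595.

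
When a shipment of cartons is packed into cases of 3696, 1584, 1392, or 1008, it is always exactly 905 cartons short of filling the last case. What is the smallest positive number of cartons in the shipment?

320647

Being 905 short of a full case of size k means N ≡ −905 (mod k), i.e. N + 905 is a multiple of each size.
3696 = 2^4 × 3 × 7 × 11
1584 = 2^4 × 3^2 × 11
1392 = 2^4 × 3 × 29
1008 = 2^4 × 3^2 × 7
LCM(3696, 1584, 1392, 1008) = 2^4 × 3^2 × 7 × 11 × 29 = 321552.
Smallest positive N is 321552 − 905 = 320647.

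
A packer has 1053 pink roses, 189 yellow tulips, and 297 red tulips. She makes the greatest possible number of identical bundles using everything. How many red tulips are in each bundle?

Number of bundles = gcd(1053, 189, 297).
1053 = 3^4 × 13
189 = 3^3 × 7
297 = 3^3 × 11
gcd(1053, 189, 297) = 3^3 = 27.
red tulips per bundle = 297 / 27 = 11.

11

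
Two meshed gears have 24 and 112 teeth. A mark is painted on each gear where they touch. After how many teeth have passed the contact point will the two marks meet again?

The first simultaneous occurrence is after LCM of the individual periods.
24 = 2^3 × 3
112 = 2^4 × 7
LCM(24, 112) = 2^4 × 3 × 7 = 336.

336 teeth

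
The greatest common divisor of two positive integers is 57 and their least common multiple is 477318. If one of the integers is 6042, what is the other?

For two integers, gcd × lcm = product, so the other is (57 × 477318) / 6042 = 27207126 / 6042 = 4503.

4503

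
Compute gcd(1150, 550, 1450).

1150 = 2 × 5^2 × 23
550 = 2 × 5^2 × 11
1450 = 2 × 5^2 × 29
gcd(1150, 550, 1450) = 2 × 5^2 = 50.

50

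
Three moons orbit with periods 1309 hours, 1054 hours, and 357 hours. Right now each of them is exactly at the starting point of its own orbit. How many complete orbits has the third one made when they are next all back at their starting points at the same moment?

The first common completion time is the LCM of the periods.
1309 = 7 × 11 × 17
1054 = 2 × 17 × 31
357 = 3 × 7 × 17
LCM(1309, 1054, 357) = 2 × 3 × 7 × 11 × 17 × 31 = 243474.
Orbits for period 357: 243474 / 357 = 682.

682 orbits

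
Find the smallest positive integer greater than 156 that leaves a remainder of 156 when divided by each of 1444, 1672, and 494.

413140

N − 156 must be a common multiple of 1444, 1672, and 494.
1444 = 2^2 × 19^2
1672 = 2^3 × 11 × 19
494 = 2 × 13 × 19
LCM(1444, 1672, 494) = 2^3 × 11 × 13 × 19^2 = 412984.
Smallest N > 156 is LCM + 156 = 412984 + 156 = 413140.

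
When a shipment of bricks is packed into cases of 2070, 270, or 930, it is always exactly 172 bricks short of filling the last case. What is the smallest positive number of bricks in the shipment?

Being 172 short of a full case of size k means N ≡ −172 (mod k), i.e. N + 172 is a multiple of each size.
2070 = 2 × 3^2 × 5 × 23
270 = 2 × 3^3 × 5
930 = 2 × 3 × 5 × 31
LCM(2070, 270, 930) = 2 × 3^3 × 5 × 23 × 31 = 192510.
Smallest positive N is 192510 − 172 = 192338.

192338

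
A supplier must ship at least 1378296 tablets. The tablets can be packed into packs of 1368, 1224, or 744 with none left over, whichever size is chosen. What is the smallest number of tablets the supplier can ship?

1441872

The number of tablets must be a common multiple of 1368, 1224, and 744, so a multiple of their LCM.
1368 = 2^3 × 3^2 × 19
1224 = 2^3 × 3^2 × 17
744 = 2^3 × 3 × 31
LCM(1368, 1224, 744) = 2^3 × 3^2 × 17 × 19 × 31 = 720936.
Smallest multiple of 720936 that is ≥ 1378296: ⌈1378296/720936⌉ × 720936 = 2 × 720936 = 1441872.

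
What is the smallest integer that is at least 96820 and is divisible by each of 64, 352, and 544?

107712

The integer must be a common multiple of 64, 352, and 544, so a multiple of their LCM.
64 = 2^6
352 = 2^5 × 11
544 = 2^5 × 17
LCM(64, 352, 544) = 2^6 × 11 × 17 = 11968.
Smallest multiple of 11968 that is ≥ 96820: ⌈96820/11968⌉ × 11968 = 9 × 11968 = 107712.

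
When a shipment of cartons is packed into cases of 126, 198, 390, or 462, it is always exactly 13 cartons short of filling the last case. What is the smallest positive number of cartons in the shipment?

Being 13 short of a full case of size k means N ≡ −13 (mod k), i.e. N + 13 is a multiple of each size.
126 = 2 × 3^2 × 7
198 = 2 × 3^2 × 11
390 = 2 × 3 × 5 × 13
462 = 2 × 3 × 7 × 11
LCM(126, 198, 390, 462) = 2 × 3^2 × 5 × 7 × 11 × 13 = 90090.
Smallest positive N is 90090 − 13 = 90077.

90077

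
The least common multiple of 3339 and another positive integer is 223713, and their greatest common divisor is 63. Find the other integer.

4221

gcd × lcm = product of the two integers, so the other integer is (63 × 223713) / 3339 = 4221.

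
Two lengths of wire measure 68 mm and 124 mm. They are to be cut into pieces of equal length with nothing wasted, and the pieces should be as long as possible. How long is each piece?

4 mm

By the Euclidean algorithm:
124 = 1 × 68 + 56
68 = 1 × 56 + 12
56 = 4 × 12 + 8
12 = 1 × 8 + 4
8 = 2 × 4 + 0
gcd(68, 124) = 4.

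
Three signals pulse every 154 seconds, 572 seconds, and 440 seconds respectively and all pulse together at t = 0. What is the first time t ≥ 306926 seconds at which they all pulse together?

Joint pulses occur at multiples of LCM(154, 572, 440).
154 = 2 × 7 × 11
572 = 2^2 × 11 × 13
440 = 2^3 × 5 × 11
LCM(154, 572, 440) = 2^3 × 5 × 7 × 11 × 13 = 40040.
Smallest multiple of 40040 that is ≥ 306926: ⌈306926/40040⌉ × 40040 = 8 × 40040 = 320320.

320320 seconds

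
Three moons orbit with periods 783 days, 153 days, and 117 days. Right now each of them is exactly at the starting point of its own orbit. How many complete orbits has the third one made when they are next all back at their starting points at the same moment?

1479 orbits

All finish a whole number of cycles simultaneously at t = LCM of the periods.
783 = 3^3 × 29
153 = 3^2 × 17
117 = 3^2 × 13
LCM(783, 153, 117) = 3^3 × 13 × 17 × 29 = 173043.
Orbits for period 117: 173043 / 117 = 1479.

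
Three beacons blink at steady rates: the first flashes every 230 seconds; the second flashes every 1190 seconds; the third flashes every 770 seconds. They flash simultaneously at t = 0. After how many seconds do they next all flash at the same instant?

301070 seconds

We need the least common multiple of the intervals.
230 = 2 × 5 × 23
1190 = 2 × 5 × 7 × 17
770 = 2 × 5 × 7 × 11
LCM(230, 1190, 770) = 2 × 5 × 7 × 11 × 17 × 23 = 301070.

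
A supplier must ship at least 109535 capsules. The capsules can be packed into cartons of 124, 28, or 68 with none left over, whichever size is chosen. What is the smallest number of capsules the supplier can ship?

The number of capsules must be a common multiple of 124, 28, and 68, so a multiple of their LCM.
124 = 2^2 × 31
28 = 2^2 × 7
68 = 2^2 × 17
LCM(124, 28, 68) = 2^2 × 7 × 17 × 31 = 14756.
Smallest multiple of 14756 that is ≥ 109535: ⌈109535/14756⌉ × 14756 = 8 × 14756 = 118048.

118048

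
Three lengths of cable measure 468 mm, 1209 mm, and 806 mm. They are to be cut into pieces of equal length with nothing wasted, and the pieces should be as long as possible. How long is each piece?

Each piece length must divide every original length, so the longest possible is gcd(468, 1209, 806).
468 = 2^2 × 3^2 × 13
1209 = 3 × 13 × 31
806 = 2 × 13 × 31
gcd(468, 1209, 806) = 13.

13 mm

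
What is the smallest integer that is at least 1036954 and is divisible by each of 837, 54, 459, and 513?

1081404

The integer must be a common multiple of 837, 54, 459, and 513, so a multiple of their LCM.
837 = 3^3 × 31
54 = 2 × 3^3
459 = 3^3 × 17
513 = 3^3 × 19
LCM(837, 54, 459, 513) = 2 × 3^3 × 17 × 19 × 31 = 540702.
Smallest multiple of 540702 that is ≥ 1036954: ⌈1036954/540702⌉ × 540702 = 2 × 540702 = 1081404.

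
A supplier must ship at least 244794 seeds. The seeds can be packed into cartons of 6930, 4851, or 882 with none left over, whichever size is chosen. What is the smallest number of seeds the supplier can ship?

The number of seeds must be a common multiple of 6930, 4851, and 882, so a multiple of their LCM.
6930 = 2 × 3^2 × 5 × 7 × 11
4851 = 3^2 × 7^2 × 11
882 = 2 × 3^2 × 7^2
LCM(6930, 4851, 882) = 2 × 3^2 × 5 × 7^2 × 11 = 48510.
Smallest multiple of 48510 that is ≥ 244794: ⌈244794/48510⌉ × 48510 = 6 × 48510 = 291060.

291060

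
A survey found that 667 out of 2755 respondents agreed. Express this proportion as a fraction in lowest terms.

667 = 23 × 29
2755 = 5 × 19 × 29
gcd(667, 2755) = 29.
Divide numerator and denominator by 29: 667/2755 = 23/95.

23/95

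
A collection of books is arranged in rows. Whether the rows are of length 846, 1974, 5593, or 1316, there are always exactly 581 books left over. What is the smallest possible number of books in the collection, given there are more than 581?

N − 581 must be a common multiple of 846, 1974, 5593, and 1316.
846 = 2 × 3^2 × 47
1974 = 2 × 3 × 7 × 47
5593 = 7 × 17 × 47
1316 = 2^2 × 7 × 47
LCM(846, 1974, 5593, 1316) = 2^2 × 3^2 × 7 × 17 × 47 = 201348.
Smallest N > 581 is LCM + 581 = 201348 + 581 = 201929.

201929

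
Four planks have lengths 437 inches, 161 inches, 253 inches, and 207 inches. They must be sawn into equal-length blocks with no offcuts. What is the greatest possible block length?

23 inches

This is the greatest common divisor of 437, 161, 253, and 207.
437 = 19 × 23
161 = 7 × 23
253 = 11 × 23
207 = 3^2 × 23
gcd(437, 161, 253, 207) = 23.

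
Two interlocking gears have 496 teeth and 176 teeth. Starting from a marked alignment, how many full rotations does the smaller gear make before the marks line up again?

All finish a whole number of cycles simultaneously at t = LCM of the periods.
496 = 2^4 × 31
176 = 2^4 × 11
LCM(496, 176) = 2^4 × 11 × 31 = 5456.
Rotations for period 176: 5456 / 176 = 31.

31 rotations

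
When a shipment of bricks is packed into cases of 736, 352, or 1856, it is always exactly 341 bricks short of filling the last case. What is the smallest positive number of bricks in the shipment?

469227

Being 341 short of a full case of size k means N ≡ −341 (mod k), i.e. N + 341 is a multiple of each size.
736 = 2^5 × 23
352 = 2^5 × 11
1856 = 2^6 × 29
LCM(736, 352, 1856) = 2^6 × 11 × 23 × 29 = 469568.
Smallest positive N is 469568 − 341 = 469227.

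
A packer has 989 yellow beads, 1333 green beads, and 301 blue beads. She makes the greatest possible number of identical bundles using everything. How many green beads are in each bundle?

Number of bundles = gcd(989, 1333, 301).
989 = 23 × 43
1333 = 31 × 43
301 = 7 × 43
gcd(989, 1333, 301) = 43.
green beads per bundle = 1333 / 43 = 31.

31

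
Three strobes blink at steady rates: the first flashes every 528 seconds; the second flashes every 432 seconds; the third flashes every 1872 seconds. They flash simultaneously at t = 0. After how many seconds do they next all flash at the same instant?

We need the least common multiple of the intervals.
528 = 2^4 × 3 × 11
432 = 2^4 × 3^3
1872 = 2^4 × 3^2 × 13
LCM(528, 432, 1872) = 2^4 × 3^3 × 11 × 13 = 61776.

61776 seconds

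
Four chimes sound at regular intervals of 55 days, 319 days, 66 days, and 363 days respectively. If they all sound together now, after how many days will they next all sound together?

We need the least common multiple of the intervals.
55 = 5 × 11
319 = 11 × 29
66 = 2 × 3 × 11
363 = 3 × 11^2
LCM(55, 319, 66, 363) = 2 × 3 × 5 × 11^2 × 29 = 105270.

105270 days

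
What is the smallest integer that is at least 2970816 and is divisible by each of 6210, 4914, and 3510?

The integer must be a common multiple of 6210, 4914, and 3510, so a multiple of their LCM.
6210 = 2 × 3^3 × 5 × 23
4914 = 2 × 3^3 × 7 × 13
3510 = 2 × 3^3 × 5 × 13
LCM(6210, 4914, 3510) = 2 × 3^3 × 5 × 7 × 13 × 23 = 565110.
Smallest multiple of 565110 that is ≥ 2970816: ⌈2970816/565110⌉ × 565110 = 6 × 565110 = 3390660.

3390660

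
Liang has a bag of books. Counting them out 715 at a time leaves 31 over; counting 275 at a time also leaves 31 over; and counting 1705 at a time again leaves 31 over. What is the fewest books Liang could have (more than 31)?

N − 31 must be a common multiple of 715, 275, and 1705.
715 = 5 × 11 × 13
275 = 5^2 × 11
1705 = 5 × 11 × 31
LCM(715, 275, 1705) = 5^2 × 11 × 13 × 31 = 110825.
Smallest N > 31 is LCM + 31 = 110825 + 31 = 110856.

110856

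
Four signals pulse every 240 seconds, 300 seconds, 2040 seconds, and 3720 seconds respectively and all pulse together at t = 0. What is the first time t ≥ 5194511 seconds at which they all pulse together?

5691600 seconds

Joint pulses occur at multiples of LCM(240, 300, 2040, 3720).
240 = 2^4 × 3 × 5
300 = 2^2 × 3 × 5^2
2040 = 2^3 × 3 × 5 × 17
3720 = 2^3 × 3 × 5 × 31
LCM(240, 300, 2040, 3720) = 2^4 × 3 × 5^2 × 17 × 31 = 632400.
Smallest multiple of 632400 that is ≥ 5194511: ⌈5194511/632400⌉ × 632400 = 9 × 632400 = 5691600.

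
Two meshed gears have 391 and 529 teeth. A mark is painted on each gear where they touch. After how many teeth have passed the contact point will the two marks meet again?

8993 teeth

They coincide at every common multiple of the periods; the first is the LCM.
391 = 17 × 23
529 = 23^2
LCM(391, 529) = 17 × 23^2 = 8993.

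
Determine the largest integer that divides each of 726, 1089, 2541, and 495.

726 = 2 × 3 × 11^2
1089 = 3^2 × 11^2
2541 = 3 × 7 × 11^2
495 = 3^2 × 5 × 11
gcd(726, 1089, 2541, 495) = 3 × 11 = 33.

33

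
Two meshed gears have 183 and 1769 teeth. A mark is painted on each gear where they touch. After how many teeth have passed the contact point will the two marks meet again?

5307 teeth

The first simultaneous occurrence is after LCM of the individual periods.
183 = 3 × 61
1769 = 29 × 61
LCM(183, 1769) = 3 × 29 × 61 = 5307.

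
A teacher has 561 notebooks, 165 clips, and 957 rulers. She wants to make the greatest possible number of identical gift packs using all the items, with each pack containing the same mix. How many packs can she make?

33 packs

The pack count must divide each quantity, so the greatest is gcd(561, 165, 957).
561 = 3 × 11 × 17
165 = 3 × 5 × 11
957 = 3 × 11 × 29
gcd(561, 165, 957) = 3 × 11 = 33.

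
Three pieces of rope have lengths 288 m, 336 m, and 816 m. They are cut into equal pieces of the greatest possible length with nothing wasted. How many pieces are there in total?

Piece length = gcd(288, 336, 816).
288 = 2^5 × 3^2
336 = 2^4 × 3 × 7
816 = 2^4 × 3 × 17
gcd(288, 336, 816) = 2^4 × 3 = 48.
Total pieces = 288/48 + 336/48 + 816/48 = 6 + 7 + 17 = 30.

30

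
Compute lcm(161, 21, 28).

1932

161 = 7 × 23
21 = 3 × 7
28 = 2^2 × 7
LCM(161, 21, 28) = 2^2 × 3 × 7 × 23 = 1932.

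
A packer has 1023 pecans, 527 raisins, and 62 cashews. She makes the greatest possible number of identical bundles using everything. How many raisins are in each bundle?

17

Number of bundles = gcd(1023, 527, 62).
1023 = 3 × 11 × 31
527 = 17 × 31
62 = 2 × 31
gcd(1023, 527, 62) = 31.
raisins per bundle = 527 / 31 = 17.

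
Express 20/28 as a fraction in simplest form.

20 = 2^2 × 5
28 = 2^2 × 7
gcd(20, 28) = 2^2 = 4.
Divide numerator and denominator by 4: 20/28 = 5/7.

5/7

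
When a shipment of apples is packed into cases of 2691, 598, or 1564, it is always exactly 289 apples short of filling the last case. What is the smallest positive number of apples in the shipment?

182699

Being 289 short of a full case of size k means N ≡ −289 (mod k), i.e. N + 289 is a multiple of each size.
2691 = 3^2 × 13 × 23
598 = 2 × 13 × 23
1564 = 2^2 × 17 × 23
LCM(2691, 598, 1564) = 2^2 × 3^2 × 13 × 17 × 23 = 182988.
Smallest positive N is 182988 − 289 = 182699.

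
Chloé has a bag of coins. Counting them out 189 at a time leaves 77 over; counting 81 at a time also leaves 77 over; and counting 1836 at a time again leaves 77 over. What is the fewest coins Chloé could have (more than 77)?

N − 77 must be a common multiple of 189, 81, and 1836.
189 = 3^3 × 7
81 = 3^4
1836 = 2^2 × 3^3 × 17
LCM(189, 81, 1836) = 2^2 × 3^4 × 7 × 17 = 38556.
Smallest N > 77 is LCM + 77 = 38556 + 77 = 38633.

38633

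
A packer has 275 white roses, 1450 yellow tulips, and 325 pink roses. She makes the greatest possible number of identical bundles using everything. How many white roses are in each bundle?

Number of bundles = gcd(275, 1450, 325).
275 = 5^2 × 11
1450 = 2 × 5^2 × 29
325 = 5^2 × 13
gcd(275, 1450, 325) = 5^2 = 25.
white roses per bundle = 275 / 25 = 11.

11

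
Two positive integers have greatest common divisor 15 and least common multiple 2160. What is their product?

For any two positive integers, gcd × lcm = product = 15 × 2160 = 32400.

32400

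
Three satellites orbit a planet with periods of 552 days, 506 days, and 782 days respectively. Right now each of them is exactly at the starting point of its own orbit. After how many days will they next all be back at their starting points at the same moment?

103224 days

We need the least common multiple of the intervals.
552 = 2^3 × 3 × 23
506 = 2 × 11 × 23
782 = 2 × 17 × 23
LCM(552, 506, 782) = 2^3 × 3 × 11 × 17 × 23 = 103224.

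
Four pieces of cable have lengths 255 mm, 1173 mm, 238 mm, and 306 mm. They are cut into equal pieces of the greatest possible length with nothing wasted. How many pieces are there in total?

Piece length = gcd(255, 1173, 238, 306).
255 = 3 × 5 × 17
1173 = 3 × 17 × 23
238 = 2 × 7 × 17
306 = 2 × 3^2 × 17
gcd(255, 1173, 238, 306) = 17.
Total pieces = 255/17 + 1173/17 + 238/17 + 306/17 = 15 + 69 + 14 + 18 = 116.

116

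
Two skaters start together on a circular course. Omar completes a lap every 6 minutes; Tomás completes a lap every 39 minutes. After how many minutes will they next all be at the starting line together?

They coincide at every common multiple of the periods; the first is the LCM.
6 = 2 × 3
39 = 3 × 13
LCM(6, 39) = 2 × 3 × 13 = 78.

78 minutes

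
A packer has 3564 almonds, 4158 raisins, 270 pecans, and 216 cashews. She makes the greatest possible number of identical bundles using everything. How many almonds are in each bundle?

Number of bundles = gcd(3564, 4158, 270, 216).
3564 = 2^2 × 3^4 × 11
4158 = 2 × 3^3 × 7 × 11
270 = 2 × 3^3 × 5
216 = 2^3 × 3^3
gcd(3564, 4158, 270, 216) = 2 × 3^3 = 54.
almonds per bundle = 3564 / 54 = 66.

66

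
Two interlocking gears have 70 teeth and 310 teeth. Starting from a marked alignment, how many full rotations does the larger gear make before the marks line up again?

They are all back at their starting positions together after one LCM of the periods.
70 = 2 × 5 × 7
310 = 2 × 5 × 31
LCM(70, 310) = 2 × 5 × 7 × 31 = 2170.
Rotations for period 310: 2170 / 310 = 7.

7 rotations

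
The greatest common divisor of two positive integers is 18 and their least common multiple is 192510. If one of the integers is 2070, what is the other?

For two integers, gcd × lcm = product, so the other is (18 × 192510) / 2070 = 3465180 / 2070 = 1674.

1674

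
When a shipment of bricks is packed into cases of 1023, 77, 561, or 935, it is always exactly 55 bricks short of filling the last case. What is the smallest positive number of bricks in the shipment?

Being 55 short of a full case of size k means N ≡ −55 (mod k), i.e. N + 55 is a multiple of each size.
1023 = 3 × 11 × 31
77 = 7 × 11
561 = 3 × 11 × 17
935 = 5 × 11 × 17
LCM(1023, 77, 561, 935) = 3 × 5 × 7 × 11 × 17 × 31 = 608685.
Smallest positive N is 608685 − 55 = 608630.

608630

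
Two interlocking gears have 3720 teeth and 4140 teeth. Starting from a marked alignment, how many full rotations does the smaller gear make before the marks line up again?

69 rotations

They are all back at their starting positions together after one LCM of the periods.
3720 = 2^3 × 3 × 5 × 31
4140 = 2^2 × 3^2 × 5 × 23
LCM(3720, 4140) = 2^3 × 3^2 × 5 × 23 × 31 = 256680.
Rotations for period 3720: 256680 / 3720 = 69.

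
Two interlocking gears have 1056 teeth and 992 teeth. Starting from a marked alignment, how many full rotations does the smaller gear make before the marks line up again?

All finish a whole number of cycles simultaneously at t = LCM of the periods.
1056 = 2^5 × 3 × 11
992 = 2^5 × 31
LCM(1056, 992) = 2^5 × 3 × 11 × 31 = 32736.
Rotations for period 992: 32736 / 992 = 33.

33 rotations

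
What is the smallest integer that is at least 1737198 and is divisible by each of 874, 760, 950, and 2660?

The integer must be a common multiple of 874, 760, 950, and 2660, so a multiple of their LCM.
874 = 2 × 19 × 23
760 = 2^3 × 5 × 19
950 = 2 × 5^2 × 19
2660 = 2^2 × 5 × 7 × 19
LCM(874, 760, 950, 2660) = 2^3 × 5^2 × 7 × 19 × 23 = 611800.
Smallest multiple of 611800 that is ≥ 1737198: ⌈1737198/611800⌉ × 611800 = 3 × 611800 = 1835400.

1835400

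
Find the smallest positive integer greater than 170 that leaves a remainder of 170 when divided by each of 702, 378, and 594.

54224

N − 170 must be a common multiple of 702, 378, and 594.
702 = 2 × 3^3 × 13
378 = 2 × 3^3 × 7
594 = 2 × 3^3 × 11
LCM(702, 378, 594) = 2 × 3^3 × 7 × 11 × 13 = 54054.
Smallest N > 170 is LCM + 170 = 54054 + 170 = 54224.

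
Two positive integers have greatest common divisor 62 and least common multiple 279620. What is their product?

For any two positive integers, gcd × lcm = product = 62 × 279620 = 17336440.

17336440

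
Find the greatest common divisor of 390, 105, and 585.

15

390 = 2 × 3 × 5 × 13
105 = 3 × 5 × 7
585 = 3^2 × 5 × 13
gcd(390, 105, 585) = 3 × 5 = 15.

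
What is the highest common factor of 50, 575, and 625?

50 = 2 × 5^2
575 = 5^2 × 23
625 = 5^4
gcd(50, 575, 625) = 5^2 = 25.

25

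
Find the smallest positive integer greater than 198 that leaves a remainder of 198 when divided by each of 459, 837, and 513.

N − 198 must be a common multiple of 459, 837, and 513.
459 = 3^3 × 17
837 = 3^3 × 31
513 = 3^3 × 19
LCM(459, 837, 513) = 3^3 × 17 × 19 × 31 = 270351.
Smallest N > 198 is LCM + 198 = 270351 + 198 = 270549.

270549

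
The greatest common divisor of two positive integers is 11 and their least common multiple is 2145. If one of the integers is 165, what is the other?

For two integers, gcd × lcm = product, so the other is (11 × 2145) / 165 = 23595 / 165 = 143.

143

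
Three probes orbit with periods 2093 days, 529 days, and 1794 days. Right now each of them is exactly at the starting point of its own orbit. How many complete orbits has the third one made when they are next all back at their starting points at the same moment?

They are all back at their starting positions together after one LCM of the periods.
2093 = 7 × 13 × 23
529 = 23^2
1794 = 2 × 3 × 13 × 23
LCM(2093, 529, 1794) = 2 × 3 × 7 × 13 × 23^2 = 288834.
Orbits for period 1794: 288834 / 1794 = 161.

161 orbits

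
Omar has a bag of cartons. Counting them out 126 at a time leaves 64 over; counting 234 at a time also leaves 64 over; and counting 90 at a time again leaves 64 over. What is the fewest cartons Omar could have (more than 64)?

8254

N − 64 must be a common multiple of 126, 234, and 90.
126 = 2 × 3^2 × 7
234 = 2 × 3^2 × 13
90 = 2 × 3^2 × 5
LCM(126, 234, 90) = 2 × 3^2 × 5 × 7 × 13 = 8190.
Smallest N > 64 is LCM + 64 = 8190 + 64 = 8254.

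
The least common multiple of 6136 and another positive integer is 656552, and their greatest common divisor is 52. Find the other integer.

gcd × lcm = product of the two integers, so the other integer is (52 × 656552) / 6136 = 5564.

5564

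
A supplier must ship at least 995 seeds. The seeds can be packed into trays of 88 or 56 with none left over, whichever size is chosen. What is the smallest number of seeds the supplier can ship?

The number of seeds must be a common multiple of 88 and 56, so a multiple of their LCM.
88 = 2^3 × 11
56 = 2^3 × 7
LCM(88, 56) = 2^3 × 7 × 11 = 616.
Smallest multiple of 616 that is ≥ 995: ⌈995/616⌉ × 616 = 2 × 616 = 1232.

1232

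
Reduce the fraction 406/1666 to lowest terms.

406 = 2 × 7 × 29
1666 = 2 × 7^2 × 17
gcd(406, 1666) = 2 × 7 = 14.
Divide numerator and denominator by 14: 406/1666 = 29/119.

29/119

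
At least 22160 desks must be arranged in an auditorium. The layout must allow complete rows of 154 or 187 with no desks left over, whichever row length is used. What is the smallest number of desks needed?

23562

The number of desks must be a common multiple of 154 and 187, so a multiple of their LCM.
154 = 2 × 7 × 11
187 = 11 × 17
LCM(154, 187) = 2 × 7 × 11 × 17 = 2618.
Smallest multiple of 2618 that is ≥ 22160: ⌈22160/2618⌉ × 2618 = 9 × 2618 = 23562.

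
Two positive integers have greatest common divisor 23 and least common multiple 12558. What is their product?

288834

For any two positive integers, gcd × lcm = product = 23 × 12558 = 288834.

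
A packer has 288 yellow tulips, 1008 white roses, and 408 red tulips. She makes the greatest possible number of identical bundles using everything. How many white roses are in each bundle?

Number of bundles = gcd(288, 1008, 408).
288 = 2^5 × 3^2
1008 = 2^4 × 3^2 × 7
408 = 2^3 × 3 × 17
gcd(288, 1008, 408) = 2^3 × 3 = 24.
white roses per bundle = 1008 / 24 = 42.

42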